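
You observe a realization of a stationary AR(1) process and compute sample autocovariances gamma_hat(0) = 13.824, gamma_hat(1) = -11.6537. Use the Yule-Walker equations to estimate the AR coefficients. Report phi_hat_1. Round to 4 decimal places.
\hat\phi_{1} = -0.8430

The Yule-Walker equations for an AR(p) process read, in matrix form,
  Gamma_p phi = r_p,   with   (Gamma_p)_{ij} = gamma(|i - j|),
                       (r_p)_i = gamma(i),   i,j = 1..p.
Substitute the sample gammas (Toeplitz matrix and right-hand side of size 1):
  Gamma_p = [[13.824]]
  r_p     = [-11.6537]
With p = 1 this is the single equation gamma(0) phi_1 = gamma(1):
  phi_hat_1 = gamma(1) / gamma(0) = -11.6537 / 13.824 = -0.8430.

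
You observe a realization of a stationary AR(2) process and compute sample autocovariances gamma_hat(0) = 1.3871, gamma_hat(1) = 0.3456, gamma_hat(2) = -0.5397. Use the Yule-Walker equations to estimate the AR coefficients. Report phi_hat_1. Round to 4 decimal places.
\hat\phi_{1} = 0.3690

The Yule-Walker equations for an AR(p) process read, in matrix form,
  Gamma_p phi = r_p,   with   (Gamma_p)_{ij} = gamma(|i - j|),
                       (r_p)_i = gamma(i),   i,j = 1..p.
Substitute the sample gammas (Toeplitz matrix and right-hand side of size 2):
  Gamma_p = [[1.3871, 0.3456], [0.3456, 1.3871]]
  r_p     = [0.3456, -0.5397]
Written out:
  1.3871 phi_1 + 0.3456 phi_2 = 0.3456
  0.3456 phi_1 + 1.3871 phi_2 = -0.5397
Solve by Cramer's rule:
  det = gamma(0)^2 - gamma(1)^2 = (1.3871)^2 - (0.3456)^2 = 1.92404641 - 0.11943936 = 1.80460705
  phi_hat_1 = [gamma(1) gamma(0) - gamma(1) gamma(2)] / det = [(0.3456)(1.3871) - (0.3456)(-0.5397)] / 1.80460705 = 0.66590208 / 1.80460705 = 0.369
  phi_hat_2 = [gamma(0) gamma(2) - gamma(1)^2] / det = [(1.3871)(-0.5397) - (0.3456)^2] / 1.80460705 = -0.86805723 / 1.80460705 = -0.481
So phi_hat = [0.3690, -0.4810].
Therefore phi_hat_1 = 0.3690.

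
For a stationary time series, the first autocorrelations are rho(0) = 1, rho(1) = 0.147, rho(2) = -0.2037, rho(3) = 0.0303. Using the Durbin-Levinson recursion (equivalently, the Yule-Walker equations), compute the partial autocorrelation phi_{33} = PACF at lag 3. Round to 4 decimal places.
\phi_{33} = 0.1090

The PACF at lag k is phi_{kk}, the last component of the solution
to the Yule-Walker system G_k phi = r_k where
  (G_k)_{ij} = rho(|i - j|), (r_k)_i = rho(i), i,j = 1..k.
Equivalently, Durbin-Levinson gives phi_{kk} iteratively:
  phi_{11} = rho(1)
  phi_{kk} = [rho(k) - sum_{j=1..k-1} phi_{k-1,j} rho(k-j)]
            / [1 - sum_{j=1..k-1} phi_{k-1,j} rho(j)],
  phi_{k,j} = phi_{k-1,j} - phi_{kk} phi_{k-1,k-j},  j = 1..k-1.
Step k = 1:
  phi_11 = rho(1) = 0.147.
Step k = 2:
  phi_22 = [rho(2) - phi_11 rho(1)] / [1 - phi_11 rho(1)] = [-0.2037 - (0.147)(0.147)] / [1 - (0.147)(0.147)]
         = -0.225309 / 0.978391 = -0.230285.
  Update: phi_21 = phi_11 - phi_22 phi_11 = 0.147 - (-0.230285)(0.147) = 0.180852.
Step k = 3:
  phi_33 = [rho(3) - phi_21 rho(2) - phi_22 rho(1)] / [1 - phi_21 rho(1) - phi_22 rho(2)]
    numerator   = 0.0303 - (0.180852)(-0.2037) - (-0.230285)(0.147) = 0.10099147
    denominator = 1 - (0.180852)(0.147) - (-0.230285)(-0.2037) = 0.92650566
  phi_33 = 0.10099147 / 0.92650566 = 0.109.
Therefore phi_{33} = 0.1090.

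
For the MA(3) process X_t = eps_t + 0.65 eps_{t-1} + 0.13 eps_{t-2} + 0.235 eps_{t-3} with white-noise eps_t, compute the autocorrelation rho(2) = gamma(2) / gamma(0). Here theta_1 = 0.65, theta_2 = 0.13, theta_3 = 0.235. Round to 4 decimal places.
\rho(2) = 0.1892

For an MA(q) process with theta_0 = 1, the autocovariance is
  gamma(k) = sigma^2 * sum_{i=0..q-k} theta_i * theta_{i+k},
and rho(k) = gamma(k) / gamma(0). Sigma^2 cancels.
  numerator   = (1)*(0.13) + (0.65)*(0.235) = 0.28275.
  denominator = (1)^2 + (0.65)^2 + (0.13)^2 + (0.235)^2 = 1.494625.
  rho(2) = 0.28275 / 1.494625 = 0.1892.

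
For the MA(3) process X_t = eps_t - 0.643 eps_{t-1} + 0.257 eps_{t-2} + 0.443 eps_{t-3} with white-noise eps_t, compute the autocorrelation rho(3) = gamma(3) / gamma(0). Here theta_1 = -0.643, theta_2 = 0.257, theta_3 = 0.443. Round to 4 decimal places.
\rho(3) = 0.2644

For an MA(q) process with theta_0 = 1, the autocovariance is
  gamma(k) = sigma^2 * sum_{i=0..q-k} theta_i * theta_{i+k},
and rho(k) = gamma(k) / gamma(0). Sigma^2 cancels.
  numerator   = (1)*(0.443) = 0.443.
  denominator = (1)^2 + (-0.643)^2 + (0.257)^2 + (0.443)^2 = 1.675747.
  rho(3) = 0.443 / 1.675747 = 0.2644.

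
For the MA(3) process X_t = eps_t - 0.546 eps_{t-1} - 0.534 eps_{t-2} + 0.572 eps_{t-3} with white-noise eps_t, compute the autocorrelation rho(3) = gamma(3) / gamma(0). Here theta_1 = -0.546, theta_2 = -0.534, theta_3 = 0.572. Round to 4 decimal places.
\rho(3) = 0.2994

For an MA(q) process with theta_0 = 1, the autocovariance is
  gamma(k) = sigma^2 * sum_{i=0..q-k} theta_i * theta_{i+k},
and rho(k) = gamma(k) / gamma(0). Sigma^2 cancels.
  numerator   = (1)*(0.572) = 0.572.
  denominator = (1)^2 + (-0.546)^2 + (-0.534)^2 + (0.572)^2 = 1.910456.
  rho(3) = 0.572 / 1.910456 = 0.2994.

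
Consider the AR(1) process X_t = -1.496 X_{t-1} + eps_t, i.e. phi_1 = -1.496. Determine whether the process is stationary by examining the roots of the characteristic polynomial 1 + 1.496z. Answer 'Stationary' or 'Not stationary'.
\text{Not stationary}

The AR(p) characteristic polynomial is P(z) = 1 + 1.496z.
Stationarity requires all roots to lie outside the unit circle, i.e. |z| > 1 for every root.
This is linear in z: 1 + (1.496) z = 0  =>  z = -1/(1.496) = -0.668449,  |z| = 0.668449.
Moduli of all roots: 0.6684.
All moduli strictly greater than 1? No.
Verdict: Not stationary.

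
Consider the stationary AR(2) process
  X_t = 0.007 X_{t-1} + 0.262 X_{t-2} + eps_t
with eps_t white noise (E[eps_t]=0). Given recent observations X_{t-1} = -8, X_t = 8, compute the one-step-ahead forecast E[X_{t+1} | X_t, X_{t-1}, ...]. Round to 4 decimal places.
E[X_{t+1} \mid \mathcal F_t] = -2.0400

For an AR(p) model X_t = c + sum_i phi_i X_{t-i} + eps_t, the
one-step-ahead conditional mean is
  E[X_{t+1} | X_t, ...] = c + sum_i phi_i X_{t+1-i}.
Substitute known values:
  E[X_{t+1} | ...] = (0.007) * (8) + (0.262) * (-8)
                   = -2.0400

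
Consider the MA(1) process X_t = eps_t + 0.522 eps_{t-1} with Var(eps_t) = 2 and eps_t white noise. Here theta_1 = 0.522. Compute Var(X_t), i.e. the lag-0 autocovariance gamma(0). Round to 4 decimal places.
\gamma(0) = 2.5450

For an MA(q) process X_t = eps_t + sum_i theta_i eps_{t-i} with
Var(eps_t) = sigma^2, the variance is
  gamma(0) = sigma^2 * (1 + sum_i theta_i^2).
  sum_i theta_i^2 = (0.522)^2 = 0.272484.
  gamma(0) = 2 * (1 + 0.272484) = 2 * 1.272484 = 2.544968, which rounds to 2.5450.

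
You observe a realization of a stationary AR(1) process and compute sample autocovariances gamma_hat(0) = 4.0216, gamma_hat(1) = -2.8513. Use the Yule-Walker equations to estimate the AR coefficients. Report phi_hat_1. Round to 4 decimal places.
\hat\phi_{1} = -0.7090

The Yule-Walker equations for an AR(p) process read, in matrix form,
  Gamma_p phi = r_p,   with   (Gamma_p)_{ij} = gamma(|i - j|),
                       (r_p)_i = gamma(i),   i,j = 1..p.
Substitute the sample gammas (Toeplitz matrix and right-hand side of size 1):
  Gamma_p = [[4.0216]]
  r_p     = [-2.8513]
With p = 1 this is the single equation gamma(0) phi_1 = gamma(1):
  phi_hat_1 = gamma(1) / gamma(0) = -2.8513 / 4.0216 = -0.7090.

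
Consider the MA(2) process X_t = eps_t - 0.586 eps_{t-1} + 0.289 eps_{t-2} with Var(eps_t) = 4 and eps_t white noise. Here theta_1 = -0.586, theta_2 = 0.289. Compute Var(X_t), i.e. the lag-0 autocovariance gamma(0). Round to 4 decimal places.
\gamma(0) = 5.7077

For an MA(q) process X_t = eps_t + sum_i theta_i eps_{t-i} with
Var(eps_t) = sigma^2, the variance is
  gamma(0) = sigma^2 * (1 + sum_i theta_i^2).
  sum_i theta_i^2 = (-0.586)^2 + (0.289)^2 = 0.343396 + 0.083521 = 0.426917.
  gamma(0) = 4 * (1 + 0.426917) = 4 * 1.426917 = 5.707668, which rounds to 5.7077.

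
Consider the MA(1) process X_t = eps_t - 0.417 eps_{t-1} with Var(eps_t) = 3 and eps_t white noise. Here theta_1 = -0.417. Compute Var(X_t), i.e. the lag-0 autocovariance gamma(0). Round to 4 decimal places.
\gamma(0) = 3.5217

For an MA(q) process X_t = eps_t + sum_i theta_i eps_{t-i} with
Var(eps_t) = sigma^2, the variance is
  gamma(0) = sigma^2 * (1 + sum_i theta_i^2).
  sum_i theta_i^2 = (-0.417)^2 = 0.173889.
  gamma(0) = 3 * (1 + 0.173889) = 3 * 1.173889 = 3.521667, which rounds to 3.5217.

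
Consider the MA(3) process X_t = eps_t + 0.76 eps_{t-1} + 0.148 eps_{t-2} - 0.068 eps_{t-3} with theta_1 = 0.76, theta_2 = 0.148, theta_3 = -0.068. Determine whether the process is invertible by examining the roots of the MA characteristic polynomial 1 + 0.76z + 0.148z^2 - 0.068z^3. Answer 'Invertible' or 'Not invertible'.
\text{Invertible}

The MA(q) characteristic polynomial is P(z) = 1 + 0.76z + 0.148z^2 - 0.068z^3.
Invertibility requires all roots to lie outside the unit circle, i.e. |z| > 1 for every root.
Degree 3: look for a simple real root z0 first, then factor out (1 - z/z0) and solve the remaining quadratic.
Testing z0 = 5: P(5) = 1 + (0.76)(5) + (0.148)(5)^2 + (-0.068)(5)^3
  = 1 + (3.8) + (3.7) + (-8.5) = 0.  So z_0 = 5 is a root, |z_0| = 5.
Divide out the factor (1 - 0.2 z) = (1 - z/z0) (since 1/z0 = 0.2):
  P(z) = (1 - 0.2 z)(1 + (0.96) z + (0.34) z^2)
  [check: z-coef 0.96 - (0.2) = 0.76; z^2-coef 0.34 - (0.2)(0.96) = 0.148; z^3-coef -(0.2)(0.34) = -0.068.]
Remaining roots from the quadratic factor 1 + (0.96) z + (0.34) z^2:
  Set 1 + (0.96) z + (0.34) z^2 = 0, i.e. a z^2 + b z + c = 0 with a = 0.34, b = 0.96, c = 1.
  Discriminant D = b^2 - 4ac = (0.96)^2 - 4*(0.34)*1 = 0.9216 - (1.36) = -0.4384.
  D < 0, so the roots are the complex-conjugate pair z = (-b +/- i sqrt(-D)) / (2a) = -1.4118 +/- 0.9737i.
  For a conjugate pair |z|^2 = z * conj(z) = (product of roots) = c/a = 1/(0.34) = 2.941176, so |z| = sqrt(2.941176) = 1.715 for both roots.
Moduli of all roots: 5.0000, 1.7150, 1.7150.
All moduli strictly greater than 1? Yes.
Verdict: Invertible.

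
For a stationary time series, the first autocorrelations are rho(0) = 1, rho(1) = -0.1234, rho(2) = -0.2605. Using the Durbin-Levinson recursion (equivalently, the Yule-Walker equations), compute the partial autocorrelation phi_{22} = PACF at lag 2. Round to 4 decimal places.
\phi_{22} = -0.2800

The PACF at lag k is phi_{kk}, the last component of the solution
to the Yule-Walker system G_k phi = r_k where
  (G_k)_{ij} = rho(|i - j|), (r_k)_i = rho(i), i,j = 1..k.
Equivalently, Durbin-Levinson gives phi_{kk} iteratively:
  phi_{11} = rho(1)
  phi_{kk} = [rho(k) - sum_{j=1..k-1} phi_{k-1,j} rho(k-j)]
            / [1 - sum_{j=1..k-1} phi_{k-1,j} rho(j)],
  phi_{k,j} = phi_{k-1,j} - phi_{kk} phi_{k-1,k-j},  j = 1..k-1.
Step k = 1:
  phi_11 = rho(1) = -0.1234.
Step k = 2:
  phi_22 = [rho(2) - phi_11 rho(1)] / [1 - phi_11 rho(1)] = [-0.2605 - (-0.1234)(-0.1234)] / [1 - (-0.1234)(-0.1234)]
         = -0.27572756 / 0.98477244 = -0.28.
Therefore phi_{22} = -0.2800.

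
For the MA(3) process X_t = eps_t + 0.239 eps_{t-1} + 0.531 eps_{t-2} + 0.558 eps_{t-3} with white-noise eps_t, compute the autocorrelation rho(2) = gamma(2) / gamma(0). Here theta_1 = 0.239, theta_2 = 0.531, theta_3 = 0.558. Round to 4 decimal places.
\rho(2) = 0.4025

For an MA(q) process with theta_0 = 1, the autocovariance is
  gamma(k) = sigma^2 * sum_{i=0..q-k} theta_i * theta_{i+k},
and rho(k) = gamma(k) / gamma(0). Sigma^2 cancels.
  numerator   = (1)*(0.531) + (0.239)*(0.558) = 0.664362.
  denominator = (1)^2 + (0.239)^2 + (0.531)^2 + (0.558)^2 = 1.650446.
  rho(2) = 0.664362 / 1.650446 = 0.4025.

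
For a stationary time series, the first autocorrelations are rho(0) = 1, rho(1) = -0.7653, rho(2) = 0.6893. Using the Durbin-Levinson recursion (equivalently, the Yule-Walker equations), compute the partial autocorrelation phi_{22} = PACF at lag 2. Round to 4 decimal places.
\phi_{22} = 0.2501

The PACF at lag k is phi_{kk}, the last component of the solution
to the Yule-Walker system G_k phi = r_k where
  (G_k)_{ij} = rho(|i - j|), (r_k)_i = rho(i), i,j = 1..k.
Equivalently, Durbin-Levinson gives phi_{kk} iteratively:
  phi_{11} = rho(1)
  phi_{kk} = [rho(k) - sum_{j=1..k-1} phi_{k-1,j} rho(k-j)]
            / [1 - sum_{j=1..k-1} phi_{k-1,j} rho(j)],
  phi_{k,j} = phi_{k-1,j} - phi_{kk} phi_{k-1,k-j},  j = 1..k-1.
Step k = 1:
  phi_11 = rho(1) = -0.7653.
Step k = 2:
  phi_22 = [rho(2) - phi_11 rho(1)] / [1 - phi_11 rho(1)] = [0.6893 - (-0.7653)(-0.7653)] / [1 - (-0.7653)(-0.7653)]
         = 0.10361591 / 0.41431591 = 0.2501.
Therefore phi_{22} = 0.2501.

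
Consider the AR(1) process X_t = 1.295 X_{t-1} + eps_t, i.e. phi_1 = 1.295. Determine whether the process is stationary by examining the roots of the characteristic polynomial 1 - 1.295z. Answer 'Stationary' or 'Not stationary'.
\text{Not stationary}

The AR(p) characteristic polynomial is P(z) = 1 - 1.295z.
Stationarity requires all roots to lie outside the unit circle, i.e. |z| > 1 for every root.
This is linear in z: 1 + (-1.295) z = 0  =>  z = -1/(-1.295) = 0.772201,  |z| = 0.772201.
Moduli of all roots: 0.7722.
All moduli strictly greater than 1? No.
Verdict: Not stationary.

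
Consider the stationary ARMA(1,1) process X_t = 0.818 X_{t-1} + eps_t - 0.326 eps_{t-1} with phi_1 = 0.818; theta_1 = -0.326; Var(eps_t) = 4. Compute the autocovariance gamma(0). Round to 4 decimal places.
\gamma(0) = 6.9263

Multiply the model equation by X_{t-k} and take expectations. With theta_0 = psi_0 = 1 and psi_j the MA(infinity) weights, this gives
  gamma(k) - sum_i phi_i gamma(k-i) = c_k,
  c_k = sigma^2 * sum_{j=k..q} theta_j psi_{j-k}   (c_k = 0 for k > q),
using gamma(-m) = gamma(m).
psi-weights needed (psi_j = theta_j + sum_i phi_i psi_{j-i}):
  psi_1 = theta_1 + phi_1 = -0.326 + (0.818) = 0.492
Right-hand sides:
  c_0 = sigma^2 (1 + theta_1 psi_1) = 4 * (1 + (-0.326)(0.492)) = 4 * 0.839608 = 3.358432
  c_1 = sigma^2 theta_1 = 4 * (-0.326) = -1.304
  c_2 = 0
Equations for k = 0 and k = 1 (AR order 1):
  gamma(0) = phi_1 gamma(1) + c_0
  gamma(1) = phi_1 gamma(0) + c_1
Substituting the second into the first: gamma(0) (1 - phi_1^2) = c_0 + phi_1 c_1, so
  gamma(0) = (c_0 + phi_1 c_1) / (1 - phi_1^2) = (3.358432 + (0.818)(-1.304)) / (1 - (0.818)^2) = 2.29176 / 0.330876 = 6.926341.
Therefore gamma(0) = 6.9263 (to 4 decimal places).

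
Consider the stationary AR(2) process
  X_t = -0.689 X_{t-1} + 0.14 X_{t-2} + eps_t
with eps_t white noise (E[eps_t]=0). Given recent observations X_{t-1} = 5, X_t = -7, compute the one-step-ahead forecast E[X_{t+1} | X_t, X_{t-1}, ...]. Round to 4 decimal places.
E[X_{t+1} \mid \mathcal F_t] = 5.5230

For an AR(p) model X_t = c + sum_i phi_i X_{t-i} + eps_t, the
one-step-ahead conditional mean is
  E[X_{t+1} | X_t, ...] = c + sum_i phi_i X_{t+1-i}.
Substitute known values:
  E[X_{t+1} | ...] = (-0.689) * (-7) + (0.14) * (5)
                   = 5.5230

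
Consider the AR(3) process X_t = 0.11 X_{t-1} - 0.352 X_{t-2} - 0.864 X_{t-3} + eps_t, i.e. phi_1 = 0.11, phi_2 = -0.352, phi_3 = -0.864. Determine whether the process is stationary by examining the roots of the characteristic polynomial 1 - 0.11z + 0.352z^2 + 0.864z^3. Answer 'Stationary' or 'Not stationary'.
\text{Not stationary}

The AR(p) characteristic polynomial is P(z) = 1 - 0.11z + 0.352z^2 + 0.864z^3.
Stationarity requires all roots to lie outside the unit circle, i.e. |z| > 1 for every root.
Degree 3: look for a simple real root z0 first, then factor out (1 - z/z0) and solve the remaining quadratic.
Testing z0 = -1.25: P(-1.25) = 1 + (-0.11)(-1.25) + (0.352)(-1.25)^2 + (0.864)(-1.25)^3
  = 1 + (0.1375) + (0.55) + (-1.6875) = 0.  So z_0 = -1.25 is a root, |z_0| = 1.25.
Divide out the factor (1 + 0.8 z) = (1 - z/z0) (since 1/z0 = -0.8):
  P(z) = (1 + 0.8 z)(1 + (-0.91) z + (1.08) z^2)
  [check: z-coef -0.91 - (-0.8) = -0.11; z^2-coef 1.08 - (-0.8)(-0.91) = 0.352; z^3-coef -(-0.8)(1.08) = 0.864.]
Remaining roots from the quadratic factor 1 + (-0.91) z + (1.08) z^2:
  Set 1 + (-0.91) z + (1.08) z^2 = 0, i.e. a z^2 + b z + c = 0 with a = 1.08, b = -0.91, c = 1.
  Discriminant D = b^2 - 4ac = (-0.91)^2 - 4*(1.08)*1 = 0.8281 - (4.32) = -3.4919.
  D < 0, so the roots are the complex-conjugate pair z = (-b +/- i sqrt(-D)) / (2a) = 0.4213 +/- 0.8651i.
  For a conjugate pair |z|^2 = z * conj(z) = (product of roots) = c/a = 1/(1.08) = 0.925926, so |z| = sqrt(0.925926) = 0.9623 for both roots.
Moduli of all roots: 1.2500, 0.9623, 0.9623.
All moduli strictly greater than 1? No.
Verdict: Not stationary.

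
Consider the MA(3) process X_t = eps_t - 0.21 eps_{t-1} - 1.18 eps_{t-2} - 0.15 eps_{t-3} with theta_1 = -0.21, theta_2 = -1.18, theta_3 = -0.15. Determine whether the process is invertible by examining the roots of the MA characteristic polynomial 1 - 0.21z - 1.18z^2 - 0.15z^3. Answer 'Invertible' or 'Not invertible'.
\text{Not invertible}

The MA(q) characteristic polynomial is P(z) = 1 - 0.21z - 1.18z^2 - 0.15z^3.
Invertibility requires all roots to lie outside the unit circle, i.e. |z| > 1 for every root.
Degree 3: look for a simple real root z0 first, then factor out (1 - z/z0) and solve the remaining quadratic.
Testing z0 = 0.8: P(0.8) = 1 + (-0.21)(0.8) + (-1.18)(0.8)^2 + (-0.15)(0.8)^3
  = 1 + (-0.168) + (-0.7552) + (-0.0768) = 0.  So z_0 = 0.8 is a root, |z_0| = 0.8.
Divide out the factor (1 - 1.25 z) = (1 - z/z0) (since 1/z0 = 1.25):
  P(z) = (1 - 1.25 z)(1 + (1.04) z + (0.12) z^2)
  [check: z-coef 1.04 - (1.25) = -0.21; z^2-coef 0.12 - (1.25)(1.04) = -1.18; z^3-coef -(1.25)(0.12) = -0.15.]
Remaining roots from the quadratic factor 1 + (1.04) z + (0.12) z^2:
  Set 1 + (1.04) z + (0.12) z^2 = 0, i.e. a z^2 + b z + c = 0 with a = 0.12, b = 1.04, c = 1.
  Discriminant D = b^2 - 4ac = (1.04)^2 - 4*(0.12)*1 = 1.0816 - (0.48) = 0.6016.
  D >= 0, so the roots are real: z = (-b +/- sqrt(D)) / (2a) = (-1.04 +/- 0.775629) / (0.24).
    z_1 = (-1.04 + 0.775629) / (0.24) = -1.1015,   |z_1| = 1.1015.
    z_2 = (-1.04 - 0.775629) / (0.24) = -7.5651,   |z_2| = 7.5651.
Moduli of all roots: 0.8000, 1.1015, 7.5651.
All moduli strictly greater than 1? No.
Verdict: Not invertible.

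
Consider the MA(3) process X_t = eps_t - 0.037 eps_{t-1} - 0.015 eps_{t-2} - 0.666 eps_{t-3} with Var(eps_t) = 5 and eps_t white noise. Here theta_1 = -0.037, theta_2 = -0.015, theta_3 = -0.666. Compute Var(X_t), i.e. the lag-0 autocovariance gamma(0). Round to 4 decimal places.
\gamma(0) = 7.2258

For an MA(q) process X_t = eps_t + sum_i theta_i eps_{t-i} with
Var(eps_t) = sigma^2, the variance is
  gamma(0) = sigma^2 * (1 + sum_i theta_i^2).
  sum_i theta_i^2 = (-0.037)^2 + (-0.015)^2 + (-0.666)^2 = 0.001369 + 0.000225 + 0.443556 = 0.44515.
  gamma(0) = 5 * (1 + 0.44515) = 5 * 1.44515 = 7.22575, which rounds to 7.2258.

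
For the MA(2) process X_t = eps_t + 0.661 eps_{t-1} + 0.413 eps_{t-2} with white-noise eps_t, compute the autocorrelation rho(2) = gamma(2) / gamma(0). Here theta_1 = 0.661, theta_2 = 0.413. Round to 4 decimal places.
\rho(2) = 0.2569

For an MA(q) process with theta_0 = 1, the autocovariance is
  gamma(k) = sigma^2 * sum_{i=0..q-k} theta_i * theta_{i+k},
and rho(k) = gamma(k) / gamma(0). Sigma^2 cancels.
  numerator   = (1)*(0.413) = 0.413.
  denominator = (1)^2 + (0.661)^2 + (0.413)^2 = 1.60749.
  rho(2) = 0.413 / 1.60749 = 0.2569.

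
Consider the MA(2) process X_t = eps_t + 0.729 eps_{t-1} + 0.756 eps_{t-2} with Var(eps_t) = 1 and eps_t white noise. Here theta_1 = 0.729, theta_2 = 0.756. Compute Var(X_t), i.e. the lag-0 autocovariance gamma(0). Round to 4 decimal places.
\gamma(0) = 2.1030

For an MA(q) process X_t = eps_t + sum_i theta_i eps_{t-i} with
Var(eps_t) = sigma^2, the variance is
  gamma(0) = sigma^2 * (1 + sum_i theta_i^2).
  sum_i theta_i^2 = (0.729)^2 + (0.756)^2 = 0.531441 + 0.571536 = 1.102977.
  gamma(0) = 1 * (1 + 1.102977) = 1 * 2.102977 = 2.102977, which rounds to 2.1030.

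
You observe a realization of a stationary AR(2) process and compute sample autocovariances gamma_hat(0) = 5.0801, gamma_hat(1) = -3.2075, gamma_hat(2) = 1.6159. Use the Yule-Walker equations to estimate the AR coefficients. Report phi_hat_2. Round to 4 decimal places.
\hat\phi_{2} = -0.1340

The Yule-Walker equations for an AR(p) process read, in matrix form,
  Gamma_p phi = r_p,   with   (Gamma_p)_{ij} = gamma(|i - j|),
                       (r_p)_i = gamma(i),   i,j = 1..p.
Substitute the sample gammas (Toeplitz matrix and right-hand side of size 2):
  Gamma_p = [[5.0801, -3.2075], [-3.2075, 5.0801]]
  r_p     = [-3.2075, 1.6159]
Written out:
  5.0801 phi_1 - 3.2075 phi_2 = -3.2075
  -3.2075 phi_1 + 5.0801 phi_2 = 1.6159
Solve by Cramer's rule:
  det = gamma(0)^2 - gamma(1)^2 = (5.0801)^2 - (-3.2075)^2 = 25.80741601 - 10.28805625 = 15.51935976
  phi_hat_1 = [gamma(1) gamma(0) - gamma(1) gamma(2)] / det = [(-3.2075)(5.0801) - (-3.2075)(1.6159)] / 15.51935976 = -11.1114215 / 15.51935976 = -0.716
  phi_hat_2 = [gamma(0) gamma(2) - gamma(1)^2] / det = [(5.0801)(1.6159) - (-3.2075)^2] / 15.51935976 = -2.07912266 / 15.51935976 = -0.134
So phi_hat = [-0.7160, -0.1340].
Therefore phi_hat_2 = -0.1340.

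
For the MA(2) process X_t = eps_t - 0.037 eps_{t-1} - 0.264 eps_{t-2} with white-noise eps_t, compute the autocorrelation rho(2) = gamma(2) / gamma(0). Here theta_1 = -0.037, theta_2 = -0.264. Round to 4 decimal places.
\rho(2) = -0.2465

For an MA(q) process with theta_0 = 1, the autocovariance is
  gamma(k) = sigma^2 * sum_{i=0..q-k} theta_i * theta_{i+k},
and rho(k) = gamma(k) / gamma(0). Sigma^2 cancels.
  numerator   = (1)*(-0.264) = -0.264.
  denominator = (1)^2 + (-0.037)^2 + (-0.264)^2 = 1.071065.
  rho(2) = -0.264 / 1.071065 = -0.2465.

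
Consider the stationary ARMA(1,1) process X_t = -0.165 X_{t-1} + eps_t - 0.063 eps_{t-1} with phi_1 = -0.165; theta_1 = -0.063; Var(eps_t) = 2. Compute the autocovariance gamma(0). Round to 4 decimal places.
\gamma(0) = 2.1069

Multiply the model equation by X_{t-k} and take expectations. With theta_0 = psi_0 = 1 and psi_j the MA(infinity) weights, this gives
  gamma(k) - sum_i phi_i gamma(k-i) = c_k,
  c_k = sigma^2 * sum_{j=k..q} theta_j psi_{j-k}   (c_k = 0 for k > q),
using gamma(-m) = gamma(m).
psi-weights needed (psi_j = theta_j + sum_i phi_i psi_{j-i}):
  psi_1 = theta_1 + phi_1 = -0.063 + (-0.165) = -0.228
Right-hand sides:
  c_0 = sigma^2 (1 + theta_1 psi_1) = 2 * (1 + (-0.063)(-0.228)) = 2 * 1.014364 = 2.028728
  c_1 = sigma^2 theta_1 = 2 * (-0.063) = -0.126
  c_2 = 0
Equations for k = 0 and k = 1 (AR order 1):
  gamma(0) = phi_1 gamma(1) + c_0
  gamma(1) = phi_1 gamma(0) + c_1
Substituting the second into the first: gamma(0) (1 - phi_1^2) = c_0 + phi_1 c_1, so
  gamma(0) = (c_0 + phi_1 c_1) / (1 - phi_1^2) = (2.028728 + (-0.165)(-0.126)) / (1 - (-0.165)^2) = 2.049518 / 0.972775 = 2.106878.
Therefore gamma(0) = 2.1069 (to 4 decimal places).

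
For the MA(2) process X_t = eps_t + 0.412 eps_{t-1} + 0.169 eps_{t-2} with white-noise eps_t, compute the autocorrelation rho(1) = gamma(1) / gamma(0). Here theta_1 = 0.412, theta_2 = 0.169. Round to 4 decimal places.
\rho(1) = 0.4019

For an MA(q) process with theta_0 = 1, the autocovariance is
  gamma(k) = sigma^2 * sum_{i=0..q-k} theta_i * theta_{i+k},
and rho(k) = gamma(k) / gamma(0). Sigma^2 cancels.
  numerator   = (1)*(0.412) + (0.412)*(0.169) = 0.481628.
  denominator = (1)^2 + (0.412)^2 + (0.169)^2 = 1.198305.
  rho(1) = 0.481628 / 1.198305 = 0.4019.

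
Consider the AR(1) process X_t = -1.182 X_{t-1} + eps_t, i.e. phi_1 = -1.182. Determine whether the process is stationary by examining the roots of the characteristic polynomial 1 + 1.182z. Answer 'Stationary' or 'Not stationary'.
\text{Not stationary}

The AR(p) characteristic polynomial is P(z) = 1 + 1.182z.
Stationarity requires all roots to lie outside the unit circle, i.e. |z| > 1 for every root.
This is linear in z: 1 + (1.182) z = 0  =>  z = -1/(1.182) = -0.846024,  |z| = 0.846024.
Moduli of all roots: 0.8460.
All moduli strictly greater than 1? No.
Verdict: Not stationary.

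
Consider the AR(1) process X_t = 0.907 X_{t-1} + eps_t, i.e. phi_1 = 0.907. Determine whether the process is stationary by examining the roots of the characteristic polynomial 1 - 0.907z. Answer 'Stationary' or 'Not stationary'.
\text{Stationary}

The AR(p) characteristic polynomial is P(z) = 1 - 0.907z.
Stationarity requires all roots to lie outside the unit circle, i.e. |z| > 1 for every root.
This is linear in z: 1 + (-0.907) z = 0  =>  z = -1/(-0.907) = 1.102536,  |z| = 1.102536.
Moduli of all roots: 1.1025.
All moduli strictly greater than 1? Yes.
Verdict: Stationary.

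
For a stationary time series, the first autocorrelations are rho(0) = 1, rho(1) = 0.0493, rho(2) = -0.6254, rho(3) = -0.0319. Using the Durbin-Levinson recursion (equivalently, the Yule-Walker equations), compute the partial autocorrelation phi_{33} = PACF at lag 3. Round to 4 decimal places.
\phi_{33} = 0.0819

The PACF at lag k is phi_{kk}, the last component of the solution
to the Yule-Walker system G_k phi = r_k where
  (G_k)_{ij} = rho(|i - j|), (r_k)_i = rho(i), i,j = 1..k.
Equivalently, Durbin-Levinson gives phi_{kk} iteratively:
  phi_{11} = rho(1)
  phi_{kk} = [rho(k) - sum_{j=1..k-1} phi_{k-1,j} rho(k-j)]
            / [1 - sum_{j=1..k-1} phi_{k-1,j} rho(j)],
  phi_{k,j} = phi_{k-1,j} - phi_{kk} phi_{k-1,k-j},  j = 1..k-1.
Step k = 1:
  phi_11 = rho(1) = 0.0493.
Step k = 2:
  phi_22 = [rho(2) - phi_11 rho(1)] / [1 - phi_11 rho(1)] = [-0.6254 - (0.0493)(0.0493)] / [1 - (0.0493)(0.0493)]
         = -0.62783049 / 0.99756951 = -0.62936.
  Update: phi_21 = phi_11 - phi_22 phi_11 = 0.0493 - (-0.62936)(0.0493) = 0.080327.
Step k = 3:
  phi_33 = [rho(3) - phi_21 rho(2) - phi_22 rho(1)] / [1 - phi_21 rho(1) - phi_22 rho(2)]
    numerator   = -0.0319 - (0.080327)(-0.6254) - (-0.62936)(0.0493) = 0.04936425
    denominator = 1 - (0.080327)(0.0493) - (-0.62936)(-0.6254) = 0.60243802
  phi_33 = 0.04936425 / 0.60243802 = 0.0819.
Therefore phi_{33} = 0.0819.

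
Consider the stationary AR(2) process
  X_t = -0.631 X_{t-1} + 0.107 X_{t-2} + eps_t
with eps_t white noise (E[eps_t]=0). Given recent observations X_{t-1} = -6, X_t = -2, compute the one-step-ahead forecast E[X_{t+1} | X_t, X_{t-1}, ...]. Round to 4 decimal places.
E[X_{t+1} \mid \mathcal F_t] = 0.6200

For an AR(p) model X_t = c + sum_i phi_i X_{t-i} + eps_t, the
one-step-ahead conditional mean is
  E[X_{t+1} | X_t, ...] = c + sum_i phi_i X_{t+1-i}.
Substitute known values:
  E[X_{t+1} | ...] = (-0.631) * (-2) + (0.107) * (-6)
                   = 0.6200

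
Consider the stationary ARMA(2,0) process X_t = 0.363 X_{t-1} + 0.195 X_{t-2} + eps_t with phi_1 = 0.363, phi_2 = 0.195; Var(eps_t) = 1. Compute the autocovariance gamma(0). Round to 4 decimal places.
\gamma(0) = 1.3049

Multiply the model equation by X_{t-k} and take expectations. With theta_0 = psi_0 = 1 and psi_j the MA(infinity) weights, this gives
  gamma(k) - sum_i phi_i gamma(k-i) = c_k,
  c_k = sigma^2 * sum_{j=k..q} theta_j psi_{j-k}   (c_k = 0 for k > q),
using gamma(-m) = gamma(m).
Pure AR (q = 0): c_0 = sigma^2 = 1, c_k = 0 for k >= 1.
Equations for k = 0, 1, 2 (AR order 2, c_2 = 0):
  (E0) gamma(0) = phi_1 gamma(1) + phi_2 gamma(2) + c_0
  (E1) gamma(1) = phi_1 gamma(0) + phi_2 gamma(1) + c_1
  (E2) gamma(2) = phi_1 gamma(1) + phi_2 gamma(0)
From (E1): gamma(1) = A gamma(0) + B with
  A = phi_1 / (1 - phi_2) = 0.363 / 0.805 = 0.450932,   B = c_1 / (1 - phi_2) = 0 / 0.805 = 0.
Insert (E2) into (E0): gamma(0) (1 - phi_2^2) = phi_1 (1 + phi_2) gamma(1) + c_0.
  phi_1 (1 + phi_2) = (0.363)(1.195) = 0.433785,   1 - phi_2^2 = 0.961975.
Replace gamma(1) by A gamma(0) + B and collect gamma(0):
  gamma(0) [0.961975 - (0.433785)(0.450932)] = c_0 = 1
  gamma(0) * 0.766368 = 1
  gamma(0) = 1 / 0.766368 = 1.304857.
Therefore gamma(0) = 1.3049 (to 4 decimal places).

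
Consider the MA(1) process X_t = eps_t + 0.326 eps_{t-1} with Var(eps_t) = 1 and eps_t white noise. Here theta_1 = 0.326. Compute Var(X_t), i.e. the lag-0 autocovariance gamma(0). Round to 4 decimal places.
\gamma(0) = 1.1063

For an MA(q) process X_t = eps_t + sum_i theta_i eps_{t-i} with
Var(eps_t) = sigma^2, the variance is
  gamma(0) = sigma^2 * (1 + sum_i theta_i^2).
  sum_i theta_i^2 = (0.326)^2 = 0.106276.
  gamma(0) = 1 * (1 + 0.106276) = 1 * 1.106276 = 1.106276, which rounds to 1.1063.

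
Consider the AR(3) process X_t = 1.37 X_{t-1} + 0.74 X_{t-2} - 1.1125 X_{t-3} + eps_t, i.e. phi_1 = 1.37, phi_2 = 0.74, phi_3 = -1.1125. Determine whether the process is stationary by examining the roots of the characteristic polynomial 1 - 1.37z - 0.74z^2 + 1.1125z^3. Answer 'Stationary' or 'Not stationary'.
\text{Not stationary}

The AR(p) characteristic polynomial is P(z) = 1 - 1.37z - 0.74z^2 + 1.1125z^3.
Stationarity requires all roots to lie outside the unit circle, i.e. |z| > 1 for every root.
Degree 3: look for a simple real root z0 first, then factor out (1 - z/z0) and solve the remaining quadratic.
Testing z0 = 0.8: P(0.8) = 1 + (-1.37)(0.8) + (-0.74)(0.8)^2 + (1.1125)(0.8)^3
  = 1 + (-1.096) + (-0.4736) + (0.5696) = 0.  So z_0 = 0.8 is a root, |z_0| = 0.8.
Divide out the factor (1 - 1.25 z) = (1 - z/z0) (since 1/z0 = 1.25):
  P(z) = (1 - 1.25 z)(1 + (-0.12) z + (-0.89) z^2)
  [check: z-coef -0.12 - (1.25) = -1.37; z^2-coef -0.89 - (1.25)(-0.12) = -0.74; z^3-coef -(1.25)(-0.89) = 1.1125.]
Remaining roots from the quadratic factor 1 + (-0.12) z + (-0.89) z^2:
  Set 1 + (-0.12) z + (-0.89) z^2 = 0, i.e. a z^2 + b z + c = 0 with a = -0.89, b = -0.12, c = 1.
  Discriminant D = b^2 - 4ac = (-0.12)^2 - 4*(-0.89)*1 = 0.0144 - (-3.56) = 3.5744.
  D >= 0, so the roots are real: z = (-b +/- sqrt(D)) / (2a) = (0.12 +/- 1.890608) / (-1.78).
    z_1 = (0.12 + 1.890608) / (-1.78) = -1.1296,   |z_1| = 1.1296.
    z_2 = (0.12 - 1.890608) / (-1.78) = 0.9947,   |z_2| = 0.9947.
Moduli of all roots: 0.8000, 1.1296, 0.9947.
All moduli strictly greater than 1? No.
Verdict: Not stationary.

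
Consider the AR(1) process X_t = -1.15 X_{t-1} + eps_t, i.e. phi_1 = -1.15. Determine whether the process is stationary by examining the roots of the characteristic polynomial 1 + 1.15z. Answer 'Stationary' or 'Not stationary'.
\text{Not stationary}

The AR(p) characteristic polynomial is P(z) = 1 + 1.15z.
Stationarity requires all roots to lie outside the unit circle, i.e. |z| > 1 for every root.
This is linear in z: 1 + (1.15) z = 0  =>  z = -1/(1.15) = -0.869565,  |z| = 0.869565.
Moduli of all roots: 0.8696.
All moduli strictly greater than 1? No.
Verdict: Not stationary.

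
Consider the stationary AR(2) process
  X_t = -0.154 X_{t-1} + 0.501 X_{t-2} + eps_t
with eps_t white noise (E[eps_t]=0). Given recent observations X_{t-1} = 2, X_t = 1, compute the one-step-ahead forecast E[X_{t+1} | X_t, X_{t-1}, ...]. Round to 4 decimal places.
E[X_{t+1} \mid \mathcal F_t] = 0.8480

For an AR(p) model X_t = c + sum_i phi_i X_{t-i} + eps_t, the
one-step-ahead conditional mean is
  E[X_{t+1} | X_t, ...] = c + sum_i phi_i X_{t+1-i}.
Substitute known values:
  E[X_{t+1} | ...] = (-0.154) * (1) + (0.501) * (2)
                   = 0.8480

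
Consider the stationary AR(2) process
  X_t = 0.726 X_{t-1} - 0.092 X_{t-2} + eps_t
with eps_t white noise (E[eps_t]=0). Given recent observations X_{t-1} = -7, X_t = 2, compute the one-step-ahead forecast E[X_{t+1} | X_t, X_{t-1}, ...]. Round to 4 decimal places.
E[X_{t+1} \mid \mathcal F_t] = 2.0960

For an AR(p) model X_t = c + sum_i phi_i X_{t-i} + eps_t, the
one-step-ahead conditional mean is
  E[X_{t+1} | X_t, ...] = c + sum_i phi_i X_{t+1-i}.
Substitute known values:
  E[X_{t+1} | ...] = (0.726) * (2) + (-0.092) * (-7)
                   = 2.0960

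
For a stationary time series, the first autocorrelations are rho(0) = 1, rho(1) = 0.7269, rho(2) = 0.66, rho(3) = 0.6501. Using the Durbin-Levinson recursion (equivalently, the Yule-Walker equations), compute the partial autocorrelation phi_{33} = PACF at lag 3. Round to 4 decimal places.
\phi_{33} = 0.2331

The PACF at lag k is phi_{kk}, the last component of the solution
to the Yule-Walker system G_k phi = r_k where
  (G_k)_{ij} = rho(|i - j|), (r_k)_i = rho(i), i,j = 1..k.
Equivalently, Durbin-Levinson gives phi_{kk} iteratively:
  phi_{11} = rho(1)
  phi_{kk} = [rho(k) - sum_{j=1..k-1} phi_{k-1,j} rho(k-j)]
            / [1 - sum_{j=1..k-1} phi_{k-1,j} rho(j)],
  phi_{k,j} = phi_{k-1,j} - phi_{kk} phi_{k-1,k-j},  j = 1..k-1.
Step k = 1:
  phi_11 = rho(1) = 0.7269.
Step k = 2:
  phi_22 = [rho(2) - phi_11 rho(1)] / [1 - phi_11 rho(1)] = [0.66 - (0.7269)(0.7269)] / [1 - (0.7269)(0.7269)]
         = 0.13161639 / 0.47161639 = 0.279075.
  Update: phi_21 = phi_11 - phi_22 phi_11 = 0.7269 - (0.279075)(0.7269) = 0.52404.
Step k = 3:
  phi_33 = [rho(3) - phi_21 rho(2) - phi_22 rho(1)] / [1 - phi_21 rho(1) - phi_22 rho(2)]
    numerator   = 0.6501 - (0.52404)(0.66) - (0.279075)(0.7269) = 0.10137371
    denominator = 1 - (0.52404)(0.7269) - (0.279075)(0.66) = 0.43488553
  phi_33 = 0.10137371 / 0.43488553 = 0.2331.
Therefore phi_{33} = 0.2331.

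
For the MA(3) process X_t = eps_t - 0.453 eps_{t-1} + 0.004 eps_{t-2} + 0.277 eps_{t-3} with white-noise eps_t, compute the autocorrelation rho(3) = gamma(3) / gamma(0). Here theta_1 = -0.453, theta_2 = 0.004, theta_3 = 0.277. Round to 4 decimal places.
\rho(3) = 0.2161

For an MA(q) process with theta_0 = 1, the autocovariance is
  gamma(k) = sigma^2 * sum_{i=0..q-k} theta_i * theta_{i+k},
and rho(k) = gamma(k) / gamma(0). Sigma^2 cancels.
  numerator   = (1)*(0.277) = 0.277.
  denominator = (1)^2 + (-0.453)^2 + (0.004)^2 + (0.277)^2 = 1.281954.
  rho(3) = 0.277 / 1.281954 = 0.2161.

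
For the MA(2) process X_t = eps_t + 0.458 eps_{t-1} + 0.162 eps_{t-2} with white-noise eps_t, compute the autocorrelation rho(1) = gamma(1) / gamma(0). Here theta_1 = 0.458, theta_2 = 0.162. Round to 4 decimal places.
\rho(1) = 0.4306

For an MA(q) process with theta_0 = 1, the autocovariance is
  gamma(k) = sigma^2 * sum_{i=0..q-k} theta_i * theta_{i+k},
and rho(k) = gamma(k) / gamma(0). Sigma^2 cancels.
  numerator   = (1)*(0.458) + (0.458)*(0.162) = 0.532196.
  denominator = (1)^2 + (0.458)^2 + (0.162)^2 = 1.236008.
  rho(1) = 0.532196 / 1.236008 = 0.4306.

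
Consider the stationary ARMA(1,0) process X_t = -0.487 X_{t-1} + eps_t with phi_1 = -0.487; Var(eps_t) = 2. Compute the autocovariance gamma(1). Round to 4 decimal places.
\gamma(1) = -1.2768

Multiply the model equation by X_{t-k} and take expectations. With theta_0 = psi_0 = 1 and psi_j the MA(infinity) weights, this gives
  gamma(k) - sum_i phi_i gamma(k-i) = c_k,
  c_k = sigma^2 * sum_{j=k..q} theta_j psi_{j-k}   (c_k = 0 for k > q),
using gamma(-m) = gamma(m).
Pure AR (q = 0): c_0 = sigma^2 = 2, c_k = 0 for k >= 1.
Equations for k = 0 and k = 1 (AR order 1):
  gamma(0) = phi_1 gamma(1) + c_0
  gamma(1) = phi_1 gamma(0) + c_1
Substituting the second into the first: gamma(0) (1 - phi_1^2) = c_0 + phi_1 c_1, so
  gamma(0) = c_0 / (1 - phi_1^2) = 2 / (1 - (-0.487)^2) = 2 / 0.762831 = 2.621813.
  gamma(1) = phi_1 gamma(0) = (-0.487)(2.621813) = -1.276823.
Therefore gamma(1) = -1.2768 (to 4 decimal places).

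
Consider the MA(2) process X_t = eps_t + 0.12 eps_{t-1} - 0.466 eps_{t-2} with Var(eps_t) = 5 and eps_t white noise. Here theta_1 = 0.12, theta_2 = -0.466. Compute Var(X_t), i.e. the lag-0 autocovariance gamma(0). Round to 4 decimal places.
\gamma(0) = 6.1578

For an MA(q) process X_t = eps_t + sum_i theta_i eps_{t-i} with
Var(eps_t) = sigma^2, the variance is
  gamma(0) = sigma^2 * (1 + sum_i theta_i^2).
  sum_i theta_i^2 = (0.12)^2 + (-0.466)^2 = 0.0144 + 0.217156 = 0.231556.
  gamma(0) = 5 * (1 + 0.231556) = 5 * 1.231556 = 6.15778, which rounds to 6.1578.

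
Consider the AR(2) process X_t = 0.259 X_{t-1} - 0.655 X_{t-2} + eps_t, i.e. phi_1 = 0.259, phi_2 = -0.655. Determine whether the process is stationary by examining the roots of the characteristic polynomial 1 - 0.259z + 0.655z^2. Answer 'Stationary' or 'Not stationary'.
\text{Stationary}

The AR(p) characteristic polynomial is P(z) = 1 - 0.259z + 0.655z^2.
Stationarity requires all roots to lie outside the unit circle, i.e. |z| > 1 for every root.
Set 1 + (-0.259) z + (0.655) z^2 = 0, i.e. a z^2 + b z + c = 0 with a = 0.655, b = -0.259, c = 1.
Discriminant D = b^2 - 4ac = (-0.259)^2 - 4*(0.655)*1 = 0.067081 - (2.62) = -2.552919.
D < 0, so the roots are the complex-conjugate pair z = (-b +/- i sqrt(-D)) / (2a) = 0.1977 +/- 1.2197i.
For a conjugate pair |z|^2 = z * conj(z) = (product of roots) = c/a = 1/(0.655) = 1.526718, so |z| = sqrt(1.526718) = 1.2356 for both roots.
Moduli of all roots: 1.2356, 1.2356.
All moduli strictly greater than 1? Yes.
Verdict: Stationary.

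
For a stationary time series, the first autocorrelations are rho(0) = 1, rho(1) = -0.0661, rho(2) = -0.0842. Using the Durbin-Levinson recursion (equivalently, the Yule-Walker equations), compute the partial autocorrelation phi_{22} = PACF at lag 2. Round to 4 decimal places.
\phi_{22} = -0.0890

The PACF at lag k is phi_{kk}, the last component of the solution
to the Yule-Walker system G_k phi = r_k where
  (G_k)_{ij} = rho(|i - j|), (r_k)_i = rho(i), i,j = 1..k.
Equivalently, Durbin-Levinson gives phi_{kk} iteratively:
  phi_{11} = rho(1)
  phi_{kk} = [rho(k) - sum_{j=1..k-1} phi_{k-1,j} rho(k-j)]
            / [1 - sum_{j=1..k-1} phi_{k-1,j} rho(j)],
  phi_{k,j} = phi_{k-1,j} - phi_{kk} phi_{k-1,k-j},  j = 1..k-1.
Step k = 1:
  phi_11 = rho(1) = -0.0661.
Step k = 2:
  phi_22 = [rho(2) - phi_11 rho(1)] / [1 - phi_11 rho(1)] = [-0.0842 - (-0.0661)(-0.0661)] / [1 - (-0.0661)(-0.0661)]
         = -0.08856921 / 0.99563079 = -0.089.
Therefore phi_{22} = -0.0890.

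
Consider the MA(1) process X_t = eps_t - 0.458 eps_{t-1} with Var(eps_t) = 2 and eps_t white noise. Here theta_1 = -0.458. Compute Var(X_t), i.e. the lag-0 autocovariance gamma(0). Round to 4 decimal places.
\gamma(0) = 2.4195

For an MA(q) process X_t = eps_t + sum_i theta_i eps_{t-i} with
Var(eps_t) = sigma^2, the variance is
  gamma(0) = sigma^2 * (1 + sum_i theta_i^2).
  sum_i theta_i^2 = (-0.458)^2 = 0.209764.
  gamma(0) = 2 * (1 + 0.209764) = 2 * 1.209764 = 2.419528, which rounds to 2.4195.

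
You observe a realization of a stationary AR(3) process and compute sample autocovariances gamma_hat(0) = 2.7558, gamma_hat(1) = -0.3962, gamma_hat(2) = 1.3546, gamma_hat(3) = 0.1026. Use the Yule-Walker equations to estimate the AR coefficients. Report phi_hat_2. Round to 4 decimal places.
\hat\phi_{2} = 0.4950

The Yule-Walker equations for an AR(p) process read, in matrix form,
  Gamma_p phi = r_p,   with   (Gamma_p)_{ij} = gamma(|i - j|),
                       (r_p)_i = gamma(i),   i,j = 1..p.
Substitute the sample gammas (Toeplitz matrix and right-hand side of size 3):
  Gamma_p = [[2.7558, -0.3962, 1.3546], [-0.3962, 2.7558, -0.3962], [1.3546, -0.3962, 2.7558]]
  r_p     = [-0.3962, 1.3546, 0.1026]
Written out (R1..R3):
  (R1) 2.7558 phi_1 - 0.3962 phi_2 + 1.3546 phi_3 = -0.3962
  (R2) -0.3962 phi_1 + 2.7558 phi_2 - 0.3962 phi_3 = 1.3546
  (R3) 1.3546 phi_1 - 0.3962 phi_2 + 2.7558 phi_3 = 0.1026
Gaussian elimination:
  R2 <- R2 - (-0.3962/2.7558) R1 = R2 - (-0.14377) R1:  2.698839 phi_2 - 0.20145 phi_3 = 1.297639
  R3 <- R3 - (1.3546/2.7558) R1 = R3 - (0.491545) R1:  -0.20145 phi_2 + 2.089953 phi_3 = 0.29735
  R3 <- R3 - (-0.20145/2.698839) R2 = R3 - (-0.074643) R2:  2.074916 phi_3 = 0.39421
Back-substitution:
  phi_hat_3 = 0.39421 / 2.074916 = 0.189988
  phi_hat_2 = (1.297639 - (-0.20145)(0.189988)) / 2.698839 = 0.494995
  phi_hat_1 = (-0.3962 - (-0.3962)(0.494995) - (1.3546)(0.189988)) / 2.7558 = -0.165992
So phi_hat = [-0.1660, 0.4950, 0.1900].
Therefore phi_hat_2 = 0.4950.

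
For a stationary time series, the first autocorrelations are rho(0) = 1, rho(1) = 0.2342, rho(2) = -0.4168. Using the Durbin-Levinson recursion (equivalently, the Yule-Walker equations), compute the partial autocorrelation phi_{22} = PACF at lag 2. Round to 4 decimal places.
\phi_{22} = -0.4990

The PACF at lag k is phi_{kk}, the last component of the solution
to the Yule-Walker system G_k phi = r_k where
  (G_k)_{ij} = rho(|i - j|), (r_k)_i = rho(i), i,j = 1..k.
Equivalently, Durbin-Levinson gives phi_{kk} iteratively:
  phi_{11} = rho(1)
  phi_{kk} = [rho(k) - sum_{j=1..k-1} phi_{k-1,j} rho(k-j)]
            / [1 - sum_{j=1..k-1} phi_{k-1,j} rho(j)],
  phi_{k,j} = phi_{k-1,j} - phi_{kk} phi_{k-1,k-j},  j = 1..k-1.
Step k = 1:
  phi_11 = rho(1) = 0.2342.
Step k = 2:
  phi_22 = [rho(2) - phi_11 rho(1)] / [1 - phi_11 rho(1)] = [-0.4168 - (0.2342)(0.2342)] / [1 - (0.2342)(0.2342)]
         = -0.47164964 / 0.94515036 = -0.499.
Therefore phi_{22} = -0.4990.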